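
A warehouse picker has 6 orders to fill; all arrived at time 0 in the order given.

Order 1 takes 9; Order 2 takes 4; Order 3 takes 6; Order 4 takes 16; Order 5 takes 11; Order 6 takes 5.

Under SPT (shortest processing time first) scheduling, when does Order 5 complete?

SPT (increasing processing time): Order 2 Order 6 Order 3 Order 1 Order 5 Order 4.
Order 2: 0→4
Order 6: 4→9
Order 3: 9→15
Order 1: 15→24
Order 5: 24→35

35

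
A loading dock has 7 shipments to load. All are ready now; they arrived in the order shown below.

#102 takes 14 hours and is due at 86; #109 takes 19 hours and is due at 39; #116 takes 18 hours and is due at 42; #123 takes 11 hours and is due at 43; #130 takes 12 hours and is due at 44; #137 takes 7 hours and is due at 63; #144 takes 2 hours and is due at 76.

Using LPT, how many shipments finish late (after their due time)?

4

LPT (decreasing processing time): #109 #116 #102 #130 #123 #137 #144.
#109: 0→19, due 39, tardiness 0
#116: 19→37, due 42, tardiness 0
#102: 37→51, due 86, tardiness 0
#130: 51→63, due 44, tardiness 19
#123: 63→74, due 43, tardiness 31
#137: 74→81, due 63, tardiness 18
#144: 81→83, due 76, tardiness 7
Late shipments: 4.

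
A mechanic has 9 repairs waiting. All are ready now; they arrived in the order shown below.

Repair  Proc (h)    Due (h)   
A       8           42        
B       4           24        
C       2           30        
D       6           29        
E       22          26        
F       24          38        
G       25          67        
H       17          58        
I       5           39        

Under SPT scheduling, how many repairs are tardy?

SPT (increasing processing time): C B I D A H E F G.
C: 0→2, due 30, tardiness 0
B: 2→6, due 24, tardiness 0
I: 6→11, due 39, tardiness 0
D: 11→17, due 29, tardiness 0
A: 17→25, due 42, tardiness 0
H: 25→42, due 58, tardiness 0
E: 42→64, due 26, tardiness 38
F: 64→88, due 38, tardiness 50
G: 88→113, due 67, tardiness 46
Late repairs: 3.

3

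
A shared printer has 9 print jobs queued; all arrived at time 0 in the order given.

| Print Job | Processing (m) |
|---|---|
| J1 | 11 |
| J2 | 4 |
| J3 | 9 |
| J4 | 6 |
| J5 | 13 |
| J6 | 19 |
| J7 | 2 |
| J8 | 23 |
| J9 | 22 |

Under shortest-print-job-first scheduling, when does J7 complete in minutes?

SPT (increasing processing time): J7 J2 J4 J3 J1 J5 J6 J9 J8.
J7: 0→2

2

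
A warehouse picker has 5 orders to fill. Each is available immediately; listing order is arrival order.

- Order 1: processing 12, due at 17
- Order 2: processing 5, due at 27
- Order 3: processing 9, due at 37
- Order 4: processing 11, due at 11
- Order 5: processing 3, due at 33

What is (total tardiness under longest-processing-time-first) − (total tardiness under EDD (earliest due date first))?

19

LPT (decreasing processing time): Order 1 Order 4 Order 3 Order 2 Order 5.
Order 1: 0→12, due 17, tardiness 0
Order 4: 12→23, due 11, tardiness 12
Order 3: 23→32, due 37, tardiness 0
Order 2: 32→37, due 27, tardiness 10
Order 5: 37→40, due 33, tardiness 7
Sum = 0+12+0+10+7 = 29.
EDD (increasing due date): Order 4 Order 1 Order 2 Order 5 Order 3.
Order 4: 0→11, due 11, tardiness 0
Order 1: 11→23, due 17, tardiness 6
Order 2: 23→28, due 27, tardiness 1
Order 5: 28→31, due 33, tardiness 0
Order 3: 31→40, due 37, tardiness 3
Sum = 0+6+1+0+3 = 10.
Difference = 29 − 10 = 19.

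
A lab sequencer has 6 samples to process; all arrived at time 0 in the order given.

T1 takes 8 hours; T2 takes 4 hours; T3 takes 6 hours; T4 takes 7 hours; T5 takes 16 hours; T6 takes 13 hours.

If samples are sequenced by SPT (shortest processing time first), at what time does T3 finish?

SPT (increasing processing time): T2 T3 T4 T1 T6 T5.
T2: 0→4
T3: 4→10

10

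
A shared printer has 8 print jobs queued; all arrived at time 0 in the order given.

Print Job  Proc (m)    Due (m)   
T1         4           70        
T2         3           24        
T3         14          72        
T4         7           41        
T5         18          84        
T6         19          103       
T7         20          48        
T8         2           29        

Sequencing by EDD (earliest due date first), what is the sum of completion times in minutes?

293

EDD (increasing due date): T2 T8 T4 T7 T1 T3 T5 T6.
T2: 0→3
T8: 3→5
T4: 5→12
T7: 12→32
T1: 32→36
T3: 36→50
T5: 50→68
T6: 68→87
Sum = 3+5+12+32+36+50+68+87 = 293.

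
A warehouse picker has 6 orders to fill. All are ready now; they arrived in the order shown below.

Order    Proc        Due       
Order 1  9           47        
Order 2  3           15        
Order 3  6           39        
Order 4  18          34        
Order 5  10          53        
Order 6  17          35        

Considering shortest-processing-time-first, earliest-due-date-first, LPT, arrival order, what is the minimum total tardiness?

SPT (increasing processing time): Order 2 Order 3 Order 1 Order 5 Order 6 Order 4.
Order 2: 0→3, due 15, tardiness 0
Order 3: 3→9, due 39, tardiness 0
Order 1: 9→18, due 47, tardiness 0
Order 5: 18→28, due 53, tardiness 0
Order 6: 28→45, due 35, tardiness 10
Order 4: 45→63, due 34, tardiness 29
Sum = 0+0+0+0+10+29 = 39.
EDD (increasing due date): Order 2 Order 4 Order 6 Order 3 Order 1 Order 5.
Order 2: 0→3, due 15, tardiness 0
Order 4: 3→21, due 34, tardiness 0
Order 6: 21→38, due 35, tardiness 3
Order 3: 38→44, due 39, tardiness 5
Order 1: 44→53, due 47, tardiness 6
Order 5: 53→63, due 53, tardiness 10
Sum = 0+0+3+5+6+10 = 24.
LPT (decreasing processing time): Order 4 Order 6 Order 5 Order 1 Order 3 Order 2.
Order 4: 0→18, due 34, tardiness 0
Order 6: 18→35, due 35, tardiness 0
Order 5: 35→45, due 53, tardiness 0
Order 1: 45→54, due 47, tardiness 7
Order 3: 54→60, due 39, tardiness 21
Order 2: 60→63, due 15, tardiness 48
Sum = 0+0+0+7+21+48 = 76.
FIFO (arrival order): Order 1 Order 2 Order 3 Order 4 Order 5 Order 6.
Order 1: 0→9, due 47, tardiness 0
Order 2: 9→12, due 15, tardiness 0
Order 3: 12→18, due 39, tardiness 0
Order 4: 18→36, due 34, tardiness 2
Order 5: 36→46, due 53, tardiness 0
Order 6: 46→63, due 35, tardiness 28
Sum = 0+0+0+2+0+28 = 30.
SPT 39, EDD 24, LPT 76, FIFO 30 → minimum 24.

24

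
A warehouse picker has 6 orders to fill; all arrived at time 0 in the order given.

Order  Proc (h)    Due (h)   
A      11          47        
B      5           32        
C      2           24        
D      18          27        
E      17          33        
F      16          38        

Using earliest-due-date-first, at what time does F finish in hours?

EDD (increasing due date): C D B E F A.
C: 0→2
D: 2→20
B: 20→25
E: 25→42
F: 42→58

58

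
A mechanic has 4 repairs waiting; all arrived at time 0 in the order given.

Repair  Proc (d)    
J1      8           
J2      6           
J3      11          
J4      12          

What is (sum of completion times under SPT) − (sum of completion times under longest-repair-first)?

-21

SPT (increasing processing time): J2 J1 J3 J4.
J2: 0→6
J1: 6→14
J3: 14→25
J4: 25→37
Sum = 6+14+25+37 = 82.
LPT (decreasing processing time): J4 J3 J1 J2.
J4: 0→12
J3: 12→23
J1: 23→31
J2: 31→37
Sum = 12+23+31+37 = 103.
Difference = 82 − 103 = -21.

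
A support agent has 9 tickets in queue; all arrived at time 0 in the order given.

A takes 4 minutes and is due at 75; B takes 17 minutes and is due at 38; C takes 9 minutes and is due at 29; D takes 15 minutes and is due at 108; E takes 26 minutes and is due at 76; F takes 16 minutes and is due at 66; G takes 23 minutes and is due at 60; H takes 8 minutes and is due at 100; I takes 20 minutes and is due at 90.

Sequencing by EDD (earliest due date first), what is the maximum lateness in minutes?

30

EDD (increasing due date): C B G F A E I H D.
C: 0→9, due 29, lateness -20
B: 9→26, due 38, lateness -12
G: 26→49, due 60, lateness -11
F: 49→65, due 66, lateness -1
A: 65→69, due 75, lateness -6
E: 69→95, due 76, lateness 19
I: 95→115, due 90, lateness 25
H: 115→123, due 100, lateness 23
D: 123→138, due 108, lateness 30
Maximum = 30.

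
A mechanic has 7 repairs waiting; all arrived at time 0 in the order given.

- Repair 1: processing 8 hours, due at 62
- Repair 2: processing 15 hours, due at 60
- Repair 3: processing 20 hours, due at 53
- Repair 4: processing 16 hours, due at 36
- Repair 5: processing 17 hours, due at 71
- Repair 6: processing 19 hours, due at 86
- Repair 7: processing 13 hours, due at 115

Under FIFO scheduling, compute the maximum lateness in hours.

23

FIFO (arrival order): Repair 1 Repair 2 Repair 3 Repair 4 Repair 5 Repair 6 Repair 7.
Repair 1: 0→8, due 62, lateness -54
Repair 2: 8→23, due 60, lateness -37
Repair 3: 23→43, due 53, lateness -10
Repair 4: 43→59, due 36, lateness 23
Repair 5: 59→76, due 71, lateness 5
Repair 6: 76→95, due 86, lateness 9
Repair 7: 95→108, due 115, lateness -7
Maximum = 23.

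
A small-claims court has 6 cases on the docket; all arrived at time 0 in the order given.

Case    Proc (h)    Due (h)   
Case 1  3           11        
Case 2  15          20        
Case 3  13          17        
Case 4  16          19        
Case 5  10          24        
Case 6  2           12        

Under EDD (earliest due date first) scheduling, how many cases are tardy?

4

EDD (increasing due date): Case 1 Case 6 Case 3 Case 4 Case 2 Case 5.
Case 1: 0→3, due 11, tardiness 0
Case 6: 3→5, due 12, tardiness 0
Case 3: 5→18, due 17, tardiness 1
Case 4: 18→34, due 19, tardiness 15
Case 2: 34→49, due 20, tardiness 29
Case 5: 49→59, due 24, tardiness 35
Late cases: 4.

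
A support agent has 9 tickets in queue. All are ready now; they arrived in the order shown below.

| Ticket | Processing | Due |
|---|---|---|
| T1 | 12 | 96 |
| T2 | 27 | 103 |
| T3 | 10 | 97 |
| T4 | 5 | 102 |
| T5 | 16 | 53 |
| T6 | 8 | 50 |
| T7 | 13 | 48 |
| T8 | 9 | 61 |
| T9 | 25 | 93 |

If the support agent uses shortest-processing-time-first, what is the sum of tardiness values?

56

SPT (increasing processing time): T4 T6 T8 T3 T1 T7 T5 T9 T2.
T4: 0→5, due 102, tardiness 0
T6: 5→13, due 50, tardiness 0
T8: 13→22, due 61, tardiness 0
T3: 22→32, due 97, tardiness 0
T1: 32→44, due 96, tardiness 0
T7: 44→57, due 48, tardiness 9
T5: 57→73, due 53, tardiness 20
T9: 73→98, due 93, tardiness 5
T2: 98→125, due 103, tardiness 22
Sum = 0+0+0+0+0+9+20+5+22 = 56.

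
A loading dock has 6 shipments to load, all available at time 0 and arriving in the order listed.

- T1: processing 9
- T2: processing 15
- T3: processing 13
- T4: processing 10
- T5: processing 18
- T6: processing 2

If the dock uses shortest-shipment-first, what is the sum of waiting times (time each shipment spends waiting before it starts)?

117

SPT (increasing processing time): T6 T1 T4 T3 T2 T5.
T6: waits 0, runs 0→2
T1: waits 2, runs 2→11
T4: waits 11, runs 11→21
T3: waits 21, runs 21→34
T2: waits 34, runs 34→49
T5: waits 49, runs 49→67
Sum = 0+2+11+21+34+49 = 117.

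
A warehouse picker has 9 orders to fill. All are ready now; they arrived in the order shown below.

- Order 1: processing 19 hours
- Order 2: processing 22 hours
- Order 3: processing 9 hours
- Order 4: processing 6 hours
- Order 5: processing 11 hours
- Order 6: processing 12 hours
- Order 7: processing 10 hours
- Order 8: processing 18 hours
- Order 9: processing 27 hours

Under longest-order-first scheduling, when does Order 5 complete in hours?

109

LPT (decreasing processing time): Order 9 Order 2 Order 1 Order 8 Order 6 Order 5 Order 7 Order 3 Order 4.
Order 9: 0→27
Order 2: 27→49
Order 1: 49→68
Order 8: 68→86
Order 6: 86→98
Order 5: 98→109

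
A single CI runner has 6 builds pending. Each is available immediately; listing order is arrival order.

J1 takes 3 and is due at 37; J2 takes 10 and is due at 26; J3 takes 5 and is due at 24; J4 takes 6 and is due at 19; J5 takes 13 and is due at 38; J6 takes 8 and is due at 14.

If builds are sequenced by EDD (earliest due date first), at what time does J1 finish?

32

EDD (increasing due date): J6 J4 J3 J2 J1 J5.
J6: 0→8
J4: 8→14
J3: 14→19
J2: 19→29
J1: 29→32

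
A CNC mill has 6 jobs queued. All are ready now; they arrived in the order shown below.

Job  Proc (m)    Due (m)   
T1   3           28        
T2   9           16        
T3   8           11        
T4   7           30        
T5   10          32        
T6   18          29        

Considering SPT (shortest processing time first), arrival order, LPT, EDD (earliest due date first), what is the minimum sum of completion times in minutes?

150

SPT (increasing processing time): T1 T4 T3 T2 T5 T6.
T1: 0→3
T4: 3→10
T3: 10→18
T2: 18→27
T5: 27→37
T6: 37→55
Sum = 3+10+18+27+37+55 = 150.
FIFO (arrival order): T1 T2 T3 T4 T5 T6.
T1: 0→3
T2: 3→12
T3: 12→20
T4: 20→27
T5: 27→37
T6: 37→55
Sum = 3+12+20+27+37+55 = 154.
LPT (decreasing processing time): T6 T5 T2 T3 T4 T1.
T6: 0→18
T5: 18→28
T2: 28→37
T3: 37→45
T4: 45→52
T1: 52→55
Sum = 18+28+37+45+52+55 = 235.
EDD (increasing due date): T3 T2 T1 T6 T4 T5.
T3: 0→8
T2: 8→17
T1: 17→20
T6: 20→38
T4: 38→45
T5: 45→55
Sum = 8+17+20+38+45+55 = 183.
SPT 150, FIFO 154, LPT 235, EDD 183 → minimum 150.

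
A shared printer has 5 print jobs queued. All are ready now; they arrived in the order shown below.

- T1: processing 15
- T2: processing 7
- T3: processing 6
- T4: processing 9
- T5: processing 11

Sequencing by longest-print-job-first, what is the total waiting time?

118

LPT (decreasing processing time): T1 T5 T4 T2 T3.
T1: waits 0, runs 0→15
T5: waits 15, runs 15→26
T4: waits 26, runs 26→35
T2: waits 35, runs 35→42
T3: waits 42, runs 42→48
Sum = 0+15+26+35+42 = 118.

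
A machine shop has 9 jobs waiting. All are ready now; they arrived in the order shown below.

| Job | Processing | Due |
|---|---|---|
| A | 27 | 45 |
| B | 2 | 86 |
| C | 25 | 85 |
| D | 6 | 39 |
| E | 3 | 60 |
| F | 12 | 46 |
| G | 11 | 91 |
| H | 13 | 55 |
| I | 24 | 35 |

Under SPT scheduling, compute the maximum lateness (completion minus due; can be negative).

SPT (increasing processing time): B E D G F H I C A.
B: 0→2, due 86, lateness -84
E: 2→5, due 60, lateness -55
D: 5→11, due 39, lateness -28
G: 11→22, due 91, lateness -69
F: 22→34, due 46, lateness -12
H: 34→47, due 55, lateness -8
I: 47→71, due 35, lateness 36
C: 71→96, due 85, lateness 11
A: 96→123, due 45, lateness 78
Maximum = 78.

78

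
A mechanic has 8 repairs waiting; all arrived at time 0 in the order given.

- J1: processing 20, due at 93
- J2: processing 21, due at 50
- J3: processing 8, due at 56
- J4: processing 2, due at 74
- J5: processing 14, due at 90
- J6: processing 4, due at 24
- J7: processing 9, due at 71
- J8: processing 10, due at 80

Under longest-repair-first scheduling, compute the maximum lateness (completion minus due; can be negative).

62

LPT (decreasing processing time): J2 J1 J5 J8 J7 J3 J6 J4.
J2: 0→21, due 50, lateness -29
J1: 21→41, due 93, lateness -52
J5: 41→55, due 90, lateness -35
J8: 55→65, due 80, lateness -15
J7: 65→74, due 71, lateness 3
J3: 74→82, due 56, lateness 26
J6: 82→86, due 24, lateness 62
J4: 86→88, due 74, lateness 14
Maximum = 62.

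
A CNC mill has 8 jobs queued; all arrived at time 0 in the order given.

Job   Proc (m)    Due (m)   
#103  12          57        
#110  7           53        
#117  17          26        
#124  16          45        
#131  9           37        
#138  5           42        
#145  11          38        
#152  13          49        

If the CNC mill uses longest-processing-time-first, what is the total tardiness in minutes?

LPT (decreasing processing time): #117 #124 #152 #103 #145 #131 #110 #138.
#117: 0→17, due 26, tardiness 0
#124: 17→33, due 45, tardiness 0
#152: 33→46, due 49, tardiness 0
#103: 46→58, due 57, tardiness 1
#145: 58→69, due 38, tardiness 31
#131: 69→78, due 37, tardiness 41
#110: 78→85, due 53, tardiness 32
#138: 85→90, due 42, tardiness 48
Sum = 0+0+0+1+31+41+32+48 = 153.

153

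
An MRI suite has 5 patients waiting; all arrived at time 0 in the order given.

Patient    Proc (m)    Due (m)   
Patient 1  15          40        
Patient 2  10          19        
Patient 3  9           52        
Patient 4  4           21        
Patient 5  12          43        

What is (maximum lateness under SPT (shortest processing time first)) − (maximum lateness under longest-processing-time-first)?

-19

SPT (increasing processing time): Patient 4 Patient 3 Patient 2 Patient 5 Patient 1.
Patient 4: 0→4, due 21, lateness -17
Patient 3: 4→13, due 52, lateness -39
Patient 2: 13→23, due 19, lateness 4
Patient 5: 23→35, due 43, lateness -8
Patient 1: 35→50, due 40, lateness 10
Maximum = 10.
LPT (decreasing processing time): Patient 1 Patient 5 Patient 2 Patient 3 Patient 4.
Patient 1: 0→15, due 40, lateness -25
Patient 5: 15→27, due 43, lateness -16
Patient 2: 27→37, due 19, lateness 18
Patient 3: 37→46, due 52, lateness -6
Patient 4: 46→50, due 21, lateness 29
Maximum = 29.
Difference = 10 − 29 = -19.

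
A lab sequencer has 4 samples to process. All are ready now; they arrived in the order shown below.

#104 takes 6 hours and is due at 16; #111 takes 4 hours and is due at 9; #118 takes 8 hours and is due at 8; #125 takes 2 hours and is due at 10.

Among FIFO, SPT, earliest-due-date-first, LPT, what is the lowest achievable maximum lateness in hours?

FIFO (arrival order): #104 #111 #118 #125.
#104: 0→6, due 16, lateness -10
#111: 6→10, due 9, lateness 1
#118: 10→18, due 8, lateness 10
#125: 18→20, due 10, lateness 10
Maximum = 10.
SPT (increasing processing time): #125 #111 #104 #118.
#125: 0→2, due 10, lateness -8
#111: 2→6, due 9, lateness -3
#104: 6→12, due 16, lateness -4
#118: 12→20, due 8, lateness 12
Maximum = 12.
EDD (increasing due date): #118 #111 #125 #104.
#118: 0→8, due 8, lateness 0
#111: 8→12, due 9, lateness 3
#125: 12→14, due 10, lateness 4
#104: 14→20, due 16, lateness 4
Maximum = 4.
LPT (decreasing processing time): #118 #104 #111 #125.
#118: 0→8, due 8, lateness 0
#104: 8→14, due 16, lateness -2
#111: 14→18, due 9, lateness 9
#125: 18→20, due 10, lateness 10
Maximum = 10.
FIFO 10, SPT 12, EDD 4, LPT 10 → minimum 4.

4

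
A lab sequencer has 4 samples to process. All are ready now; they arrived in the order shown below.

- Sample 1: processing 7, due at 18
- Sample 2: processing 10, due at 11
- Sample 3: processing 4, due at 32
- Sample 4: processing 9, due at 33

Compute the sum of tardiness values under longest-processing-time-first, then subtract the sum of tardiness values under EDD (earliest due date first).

LPT (decreasing processing time): Sample 2 Sample 4 Sample 1 Sample 3.
Sample 2: 0→10, due 11, tardiness 0
Sample 4: 10→19, due 33, tardiness 0
Sample 1: 19→26, due 18, tardiness 8
Sample 3: 26→30, due 32, tardiness 0
Sum = 0+0+8+0 = 8.
EDD (increasing due date): Sample 2 Sample 1 Sample 3 Sample 4.
Sample 2: 0→10, due 11, tardiness 0
Sample 1: 10→17, due 18, tardiness 0
Sample 3: 17→21, due 32, tardiness 0
Sample 4: 21→30, due 33, tardiness 0
Sum = 0+0+0+0 = 0.
Difference = 8 − 0 = 8.

8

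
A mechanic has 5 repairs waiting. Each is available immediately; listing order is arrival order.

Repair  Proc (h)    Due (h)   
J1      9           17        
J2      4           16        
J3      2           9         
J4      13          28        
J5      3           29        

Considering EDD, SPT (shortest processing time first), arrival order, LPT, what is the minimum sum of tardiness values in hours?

EDD (increasing due date): J3 J2 J1 J4 J5.
J3: 0→2, due 9, tardiness 0
J2: 2→6, due 16, tardiness 0
J1: 6→15, due 17, tardiness 0
J4: 15→28, due 28, tardiness 0
J5: 28→31, due 29, tardiness 2
Sum = 0+0+0+0+2 = 2.
SPT (increasing processing time): J3 J5 J2 J1 J4.
J3: 0→2, due 9, tardiness 0
J5: 2→5, due 29, tardiness 0
J2: 5→9, due 16, tardiness 0
J1: 9→18, due 17, tardiness 1
J4: 18→31, due 28, tardiness 3
Sum = 0+0+0+1+3 = 4.
FIFO (arrival order): J1 J2 J3 J4 J5.
J1: 0→9, due 17, tardiness 0
J2: 9→13, due 16, tardiness 0
J3: 13→15, due 9, tardiness 6
J4: 15→28, due 28, tardiness 0
J5: 28→31, due 29, tardiness 2
Sum = 0+0+6+0+2 = 8.
LPT (decreasing processing time): J4 J1 J2 J5 J3.
J4: 0→13, due 28, tardiness 0
J1: 13→22, due 17, tardiness 5
J2: 22→26, due 16, tardiness 10
J5: 26→29, due 29, tardiness 0
J3: 29→31, due 9, tardiness 22
Sum = 0+5+10+0+22 = 37.
EDD 2, SPT 4, FIFO 8, LPT 37 → minimum 2.

2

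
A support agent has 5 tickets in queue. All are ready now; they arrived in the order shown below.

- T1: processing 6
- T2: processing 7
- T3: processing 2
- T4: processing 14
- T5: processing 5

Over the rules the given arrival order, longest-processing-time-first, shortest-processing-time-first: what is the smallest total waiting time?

FIFO (arrival order): T1 T2 T3 T4 T5.
T1: waits 0, runs 0→6
T2: waits 6, runs 6→13
T3: waits 13, runs 13→15
T4: waits 15, runs 15→29
T5: waits 29, runs 29→34
Sum = 0+6+13+15+29 = 63.
LPT (decreasing processing time): T4 T2 T1 T5 T3.
T4: waits 0, runs 0→14
T2: waits 14, runs 14→21
T1: waits 21, runs 21→27
T5: waits 27, runs 27→32
T3: waits 32, runs 32→34
Sum = 0+14+21+27+32 = 94.
SPT (increasing processing time): T3 T5 T1 T2 T4.
T3: waits 0, runs 0→2
T5: waits 2, runs 2→7
T1: waits 7, runs 7→13
T2: waits 13, runs 13→20
T4: waits 20, runs 20→34
Sum = 0+2+7+13+20 = 42.
FIFO 63, LPT 94, SPT 42 → minimum 42.

42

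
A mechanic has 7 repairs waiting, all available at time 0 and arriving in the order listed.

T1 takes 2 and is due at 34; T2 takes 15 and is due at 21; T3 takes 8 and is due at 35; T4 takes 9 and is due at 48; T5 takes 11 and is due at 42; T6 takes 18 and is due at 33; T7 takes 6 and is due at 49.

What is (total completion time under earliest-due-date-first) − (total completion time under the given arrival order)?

EDD (increasing due date): T2 T6 T1 T3 T5 T4 T7.
T2: 0→15
T6: 15→33
T1: 33→35
T3: 35→43
T5: 43→54
T4: 54→63
T7: 63→69
Sum = 15+33+35+43+54+63+69 = 312.
FIFO (arrival order): T1 T2 T3 T4 T5 T6 T7.
T1: 0→2
T2: 2→17
T3: 17→25
T4: 25→34
T5: 34→45
T6: 45→63
T7: 63→69
Sum = 2+17+25+34+45+63+69 = 255.
Difference = 312 − 255 = 57.

57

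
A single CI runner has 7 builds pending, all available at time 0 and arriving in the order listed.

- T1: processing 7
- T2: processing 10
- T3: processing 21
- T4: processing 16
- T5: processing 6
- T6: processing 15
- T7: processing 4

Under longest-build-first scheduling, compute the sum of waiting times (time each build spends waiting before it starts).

316

LPT (decreasing processing time): T3 T4 T6 T2 T1 T5 T7.
T3: waits 0, runs 0→21
T4: waits 21, runs 21→37
T6: waits 37, runs 37→52
T2: waits 52, runs 52→62
T1: waits 62, runs 62→69
T5: waits 69, runs 69→75
T7: waits 75, runs 75→79
Sum = 0+21+37+52+62+69+75 = 316.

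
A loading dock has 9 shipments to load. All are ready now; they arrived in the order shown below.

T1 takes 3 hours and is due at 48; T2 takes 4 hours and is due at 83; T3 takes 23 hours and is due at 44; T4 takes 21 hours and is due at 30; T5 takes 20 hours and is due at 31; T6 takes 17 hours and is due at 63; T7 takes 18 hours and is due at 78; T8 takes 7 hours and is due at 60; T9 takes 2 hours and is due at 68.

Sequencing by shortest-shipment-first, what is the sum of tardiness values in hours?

SPT (increasing processing time): T9 T1 T2 T8 T6 T7 T5 T4 T3.
T9: 0→2, due 68, tardiness 0
T1: 2→5, due 48, tardiness 0
T2: 5→9, due 83, tardiness 0
T8: 9→16, due 60, tardiness 0
T6: 16→33, due 63, tardiness 0
T7: 33→51, due 78, tardiness 0
T5: 51→71, due 31, tardiness 40
T4: 71→92, due 30, tardiness 62
T3: 92→115, due 44, tardiness 71
Sum = 0+0+0+0+0+0+40+62+71 = 173.

173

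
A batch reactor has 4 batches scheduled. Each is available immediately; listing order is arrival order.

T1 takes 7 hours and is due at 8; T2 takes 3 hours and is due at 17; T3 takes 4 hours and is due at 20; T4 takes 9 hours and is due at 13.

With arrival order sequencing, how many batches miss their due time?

FIFO (arrival order): T1 T2 T3 T4.
T1: 0→7, due 8, tardiness 0
T2: 7→10, due 17, tardiness 0
T3: 10→14, due 20, tardiness 0
T4: 14→23, due 13, tardiness 10
Late batches: 1.

1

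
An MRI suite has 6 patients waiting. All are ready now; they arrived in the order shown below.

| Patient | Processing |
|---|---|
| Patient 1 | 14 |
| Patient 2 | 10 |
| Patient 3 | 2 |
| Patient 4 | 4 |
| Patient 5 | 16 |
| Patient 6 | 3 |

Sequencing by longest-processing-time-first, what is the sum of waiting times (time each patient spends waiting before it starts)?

LPT (decreasing processing time): Patient 5 Patient 1 Patient 2 Patient 4 Patient 6 Patient 3.
Patient 5: waits 0, runs 0→16
Patient 1: waits 16, runs 16→30
Patient 2: waits 30, runs 30→40
Patient 4: waits 40, runs 40→44
Patient 6: waits 44, runs 44→47
Patient 3: waits 47, runs 47→49
Sum = 0+16+30+40+44+47 = 177.

177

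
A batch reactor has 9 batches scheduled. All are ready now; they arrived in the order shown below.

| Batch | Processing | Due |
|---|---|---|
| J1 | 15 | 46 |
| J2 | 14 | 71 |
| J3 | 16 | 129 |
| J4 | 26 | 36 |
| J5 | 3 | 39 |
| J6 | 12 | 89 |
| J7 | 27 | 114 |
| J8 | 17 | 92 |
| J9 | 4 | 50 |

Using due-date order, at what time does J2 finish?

62

EDD (increasing due date): J4 J5 J1 J9 J2 J6 J8 J7 J3.
J4: 0→26
J5: 26→29
J1: 29→44
J9: 44→48
J2: 48→62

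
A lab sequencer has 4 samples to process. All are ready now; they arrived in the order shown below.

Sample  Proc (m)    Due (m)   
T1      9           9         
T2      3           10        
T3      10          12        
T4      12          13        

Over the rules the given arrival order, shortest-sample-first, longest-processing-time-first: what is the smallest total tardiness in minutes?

FIFO (arrival order): T1 T2 T3 T4.
T1: 0→9, due 9, tardiness 0
T2: 9→12, due 10, tardiness 2
T3: 12→22, due 12, tardiness 10
T4: 22→34, due 13, tardiness 21
Sum = 0+2+10+21 = 33.
SPT (increasing processing time): T2 T1 T3 T4.
T2: 0→3, due 10, tardiness 0
T1: 3→12, due 9, tardiness 3
T3: 12→22, due 12, tardiness 10
T4: 22→34, due 13, tardiness 21
Sum = 0+3+10+21 = 34.
LPT (decreasing processing time): T4 T3 T1 T2.
T4: 0→12, due 13, tardiness 0
T3: 12→22, due 12, tardiness 10
T1: 22→31, due 9, tardiness 22
T2: 31→34, due 10, tardiness 24
Sum = 0+10+22+24 = 56.
FIFO 33, SPT 34, LPT 56 → minimum 33.

33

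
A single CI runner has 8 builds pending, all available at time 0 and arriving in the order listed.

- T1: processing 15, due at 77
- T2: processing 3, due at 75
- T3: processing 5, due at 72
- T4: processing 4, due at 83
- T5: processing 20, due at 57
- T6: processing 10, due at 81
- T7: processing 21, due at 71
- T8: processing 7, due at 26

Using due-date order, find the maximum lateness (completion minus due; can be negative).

2

EDD (increasing due date): T8 T5 T7 T3 T2 T1 T6 T4.
T8: 0→7, due 26, lateness -19
T5: 7→27, due 57, lateness -30
T7: 27→48, due 71, lateness -23
T3: 48→53, due 72, lateness -19
T2: 53→56, due 75, lateness -19
T1: 56→71, due 77, lateness -6
T6: 71→81, due 81, lateness 0
T4: 81→85, due 83, lateness 2
Maximum = 2.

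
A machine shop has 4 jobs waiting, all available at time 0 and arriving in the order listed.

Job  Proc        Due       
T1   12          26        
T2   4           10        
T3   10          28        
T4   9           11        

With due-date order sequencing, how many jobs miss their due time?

2

EDD (increasing due date): T2 T4 T1 T3.
T2: 0→4, due 10, tardiness 0
T4: 4→13, due 11, tardiness 2
T1: 13→25, due 26, tardiness 0
T3: 25→35, due 28, tardiness 7
Late jobs: 2.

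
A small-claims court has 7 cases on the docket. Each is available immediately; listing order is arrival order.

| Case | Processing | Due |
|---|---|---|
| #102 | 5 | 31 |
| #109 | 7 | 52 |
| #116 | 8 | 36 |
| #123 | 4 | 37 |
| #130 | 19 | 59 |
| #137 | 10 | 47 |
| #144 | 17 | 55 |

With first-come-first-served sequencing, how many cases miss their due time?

2

FIFO (arrival order): #102 #109 #116 #123 #130 #137 #144.
#102: 0→5, due 31, tardiness 0
#109: 5→12, due 52, tardiness 0
#116: 12→20, due 36, tardiness 0
#123: 20→24, due 37, tardiness 0
#130: 24→43, due 59, tardiness 0
#137: 43→53, due 47, tardiness 6
#144: 53→70, due 55, tardiness 15
Late cases: 2.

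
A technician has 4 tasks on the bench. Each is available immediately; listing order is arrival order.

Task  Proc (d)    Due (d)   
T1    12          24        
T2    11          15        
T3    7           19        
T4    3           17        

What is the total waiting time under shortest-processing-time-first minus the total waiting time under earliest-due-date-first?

-12

SPT (increasing processing time): T4 T3 T2 T1.
T4: waits 0, runs 0→3
T3: waits 3, runs 3→10
T2: waits 10, runs 10→21
T1: waits 21, runs 21→33
Sum = 0+3+10+21 = 34.
EDD (increasing due date): T2 T4 T3 T1.
T2: waits 0, runs 0→11
T4: waits 11, runs 11→14
T3: waits 14, runs 14→21
T1: waits 21, runs 21→33
Sum = 0+11+14+21 = 46.
Difference = 34 − 46 = -12.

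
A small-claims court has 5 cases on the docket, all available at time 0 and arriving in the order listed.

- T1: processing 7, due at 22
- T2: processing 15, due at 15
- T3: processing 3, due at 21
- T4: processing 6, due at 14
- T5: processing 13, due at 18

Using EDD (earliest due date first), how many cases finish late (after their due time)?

4

EDD (increasing due date): T4 T2 T5 T3 T1.
T4: 0→6, due 14, tardiness 0
T2: 6→21, due 15, tardiness 6
T5: 21→34, due 18, tardiness 16
T3: 34→37, due 21, tardiness 16
T1: 37→44, due 22, tardiness 22
Late cases: 4.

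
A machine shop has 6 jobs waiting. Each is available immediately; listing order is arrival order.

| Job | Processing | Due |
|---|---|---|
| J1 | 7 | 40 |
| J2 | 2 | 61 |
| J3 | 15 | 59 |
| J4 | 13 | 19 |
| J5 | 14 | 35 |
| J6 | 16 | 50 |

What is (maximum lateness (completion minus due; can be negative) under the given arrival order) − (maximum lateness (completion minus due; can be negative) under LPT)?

-21

FIFO (arrival order): J1 J2 J3 J4 J5 J6.
J1: 0→7, due 40, lateness -33
J2: 7→9, due 61, lateness -52
J3: 9→24, due 59, lateness -35
J4: 24→37, due 19, lateness 18
J5: 37→51, due 35, lateness 16
J6: 51→67, due 50, lateness 17
Maximum = 18.
LPT (decreasing processing time): J6 J3 J5 J4 J1 J2.
J6: 0→16, due 50, lateness -34
J3: 16→31, due 59, lateness -28
J5: 31→45, due 35, lateness 10
J4: 45→58, due 19, lateness 39
J1: 58→65, due 40, lateness 25
J2: 65→67, due 61, lateness 6
Maximum = 39.
Difference = 18 − 39 = -21.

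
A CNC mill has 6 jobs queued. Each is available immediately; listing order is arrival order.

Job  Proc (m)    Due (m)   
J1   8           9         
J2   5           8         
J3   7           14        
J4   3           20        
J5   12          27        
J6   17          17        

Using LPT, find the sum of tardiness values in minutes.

LPT (decreasing processing time): J6 J5 J1 J3 J2 J4.
J6: 0→17, due 17, tardiness 0
J5: 17→29, due 27, tardiness 2
J1: 29→37, due 9, tardiness 28
J3: 37→44, due 14, tardiness 30
J2: 44→49, due 8, tardiness 41
J4: 49→52, due 20, tardiness 32
Sum = 0+2+28+30+41+32 = 133.

133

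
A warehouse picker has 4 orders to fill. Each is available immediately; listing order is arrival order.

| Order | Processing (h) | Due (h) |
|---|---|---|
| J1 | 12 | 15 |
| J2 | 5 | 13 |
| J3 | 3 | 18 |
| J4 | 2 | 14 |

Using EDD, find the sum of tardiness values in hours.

EDD (increasing due date): J2 J4 J1 J3.
J2: 0→5, due 13, tardiness 0
J4: 5→7, due 14, tardiness 0
J1: 7→19, due 15, tardiness 4
J3: 19→22, due 18, tardiness 4
Sum = 0+0+4+4 = 8.

8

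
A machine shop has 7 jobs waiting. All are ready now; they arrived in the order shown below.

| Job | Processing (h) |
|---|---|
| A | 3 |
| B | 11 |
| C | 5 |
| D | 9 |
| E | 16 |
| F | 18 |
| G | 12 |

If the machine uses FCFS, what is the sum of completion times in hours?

244

FIFO (arrival order): A B C D E F G.
A: 0→3
B: 3→14
C: 14→19
D: 19→28
E: 28→44
F: 44→62
G: 62→74
Sum = 3+14+19+28+44+62+74 = 244.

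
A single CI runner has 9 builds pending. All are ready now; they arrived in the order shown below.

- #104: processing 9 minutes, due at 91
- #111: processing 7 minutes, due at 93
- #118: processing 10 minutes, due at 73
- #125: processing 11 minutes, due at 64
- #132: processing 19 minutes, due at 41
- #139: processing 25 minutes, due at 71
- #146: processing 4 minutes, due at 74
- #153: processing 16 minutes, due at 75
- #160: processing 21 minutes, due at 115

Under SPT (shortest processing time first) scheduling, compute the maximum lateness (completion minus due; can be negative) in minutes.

51

SPT (increasing processing time): #146 #111 #104 #118 #125 #153 #132 #160 #139.
#146: 0→4, due 74, lateness -70
#111: 4→11, due 93, lateness -82
#104: 11→20, due 91, lateness -71
#118: 20→30, due 73, lateness -43
#125: 30→41, due 64, lateness -23
#153: 41→57, due 75, lateness -18
#132: 57→76, due 41, lateness 35
#160: 76→97, due 115, lateness -18
#139: 97→122, due 71, lateness 51
Maximum = 51.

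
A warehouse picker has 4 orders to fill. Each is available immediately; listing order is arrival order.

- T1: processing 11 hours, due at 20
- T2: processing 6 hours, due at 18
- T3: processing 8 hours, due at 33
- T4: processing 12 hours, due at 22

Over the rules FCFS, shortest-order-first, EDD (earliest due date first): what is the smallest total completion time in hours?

82

FIFO (arrival order): T1 T2 T3 T4.
T1: 0→11
T2: 11→17
T3: 17→25
T4: 25→37
Sum = 11+17+25+37 = 90.
SPT (increasing processing time): T2 T3 T1 T4.
T2: 0→6
T3: 6→14
T1: 14→25
T4: 25→37
Sum = 6+14+25+37 = 82.
EDD (increasing due date): T2 T1 T4 T3.
T2: 0→6
T1: 6→17
T4: 17→29
T3: 29→37
Sum = 6+17+29+37 = 89.
FIFO 90, SPT 82, EDD 89 → minimum 82.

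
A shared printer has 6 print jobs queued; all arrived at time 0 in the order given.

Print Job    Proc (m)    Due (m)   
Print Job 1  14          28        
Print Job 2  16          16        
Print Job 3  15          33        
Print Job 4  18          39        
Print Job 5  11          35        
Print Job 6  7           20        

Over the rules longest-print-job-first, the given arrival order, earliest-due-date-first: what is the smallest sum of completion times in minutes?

LPT (decreasing processing time): Print Job 4 Print Job 2 Print Job 3 Print Job 1 Print Job 5 Print Job 6.
Print Job 4: 0→18
Print Job 2: 18→34
Print Job 3: 34→49
Print Job 1: 49→63
Print Job 5: 63→74
Print Job 6: 74→81
Sum = 18+34+49+63+74+81 = 319.
FIFO (arrival order): Print Job 1 Print Job 2 Print Job 3 Print Job 4 Print Job 5 Print Job 6.
Print Job 1: 0→14
Print Job 2: 14→30
Print Job 3: 30→45
Print Job 4: 45→63
Print Job 5: 63→74
Print Job 6: 74→81
Sum = 14+30+45+63+74+81 = 307.
EDD (increasing due date): Print Job 2 Print Job 6 Print Job 1 Print Job 3 Print Job 5 Print Job 4.
Print Job 2: 0→16
Print Job 6: 16→23
Print Job 1: 23→37
Print Job 3: 37→52
Print Job 5: 52→63
Print Job 4: 63→81
Sum = 16+23+37+52+63+81 = 272.
LPT 319, FIFO 307, EDD 272 → minimum 272.

272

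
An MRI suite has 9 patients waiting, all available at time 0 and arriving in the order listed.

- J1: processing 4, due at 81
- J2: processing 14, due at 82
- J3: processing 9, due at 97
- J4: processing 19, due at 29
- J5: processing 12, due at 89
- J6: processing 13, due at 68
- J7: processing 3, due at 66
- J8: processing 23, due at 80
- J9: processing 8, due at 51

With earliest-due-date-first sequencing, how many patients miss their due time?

EDD (increasing due date): J4 J9 J7 J6 J8 J1 J2 J5 J3.
J4: 0→19, due 29, tardiness 0
J9: 19→27, due 51, tardiness 0
J7: 27→30, due 66, tardiness 0
J6: 30→43, due 68, tardiness 0
J8: 43→66, due 80, tardiness 0
J1: 66→70, due 81, tardiness 0
J2: 70→84, due 82, tardiness 2
J5: 84→96, due 89, tardiness 7
J3: 96→105, due 97, tardiness 8
Late patients: 3.

3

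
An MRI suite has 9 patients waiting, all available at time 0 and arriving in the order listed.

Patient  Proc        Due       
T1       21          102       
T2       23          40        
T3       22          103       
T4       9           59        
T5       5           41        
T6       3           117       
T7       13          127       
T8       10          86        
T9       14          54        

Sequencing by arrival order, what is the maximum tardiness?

FIFO (arrival order): T1 T2 T3 T4 T5 T6 T7 T8 T9.
T1: 0→21, due 102, tardiness 0
T2: 21→44, due 40, tardiness 4
T3: 44→66, due 103, tardiness 0
T4: 66→75, due 59, tardiness 16
T5: 75→80, due 41, tardiness 39
T6: 80→83, due 117, tardiness 0
T7: 83→96, due 127, tardiness 0
T8: 96→106, due 86, tardiness 20
T9: 106→120, due 54, tardiness 66
Maximum = 66.

66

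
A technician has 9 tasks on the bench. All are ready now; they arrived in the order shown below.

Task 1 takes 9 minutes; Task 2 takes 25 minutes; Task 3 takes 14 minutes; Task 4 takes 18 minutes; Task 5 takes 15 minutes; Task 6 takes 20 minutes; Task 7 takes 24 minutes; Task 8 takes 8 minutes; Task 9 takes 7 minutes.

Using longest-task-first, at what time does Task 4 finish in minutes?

87

LPT (decreasing processing time): Task 2 Task 7 Task 6 Task 4 Task 5 Task 3 Task 1 Task 8 Task 9.
Task 2: 0→25
Task 7: 25→49
Task 6: 49→69
Task 4: 69→87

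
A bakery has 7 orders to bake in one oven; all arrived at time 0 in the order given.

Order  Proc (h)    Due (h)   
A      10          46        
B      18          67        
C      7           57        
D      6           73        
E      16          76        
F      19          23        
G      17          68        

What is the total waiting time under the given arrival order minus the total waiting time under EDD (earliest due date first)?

-39

FIFO (arrival order): A B C D E F G.
A: waits 0, runs 0→10
B: waits 10, runs 10→28
C: waits 28, runs 28→35
D: waits 35, runs 35→41
E: waits 41, runs 41→57
F: waits 57, runs 57→76
G: waits 76, runs 76→93
Sum = 0+10+28+35+41+57+76 = 247.
EDD (increasing due date): F A C B G D E.
F: waits 0, runs 0→19
A: waits 19, runs 19→29
C: waits 29, runs 29→36
B: waits 36, runs 36→54
G: waits 54, runs 54→71
D: waits 71, runs 71→77
E: waits 77, runs 77→93
Sum = 0+19+29+36+54+71+77 = 286.
Difference = 247 − 286 = -39.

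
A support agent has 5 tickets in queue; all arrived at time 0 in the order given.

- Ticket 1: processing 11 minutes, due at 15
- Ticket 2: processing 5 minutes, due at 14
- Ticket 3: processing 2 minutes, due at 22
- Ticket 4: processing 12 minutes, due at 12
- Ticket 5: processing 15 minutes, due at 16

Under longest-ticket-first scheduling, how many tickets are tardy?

LPT (decreasing processing time): Ticket 5 Ticket 4 Ticket 1 Ticket 2 Ticket 3.
Ticket 5: 0→15, due 16, tardiness 0
Ticket 4: 15→27, due 12, tardiness 15
Ticket 1: 27→38, due 15, tardiness 23
Ticket 2: 38→43, due 14, tardiness 29
Ticket 3: 43→45, due 22, tardiness 23
Late tickets: 4.

4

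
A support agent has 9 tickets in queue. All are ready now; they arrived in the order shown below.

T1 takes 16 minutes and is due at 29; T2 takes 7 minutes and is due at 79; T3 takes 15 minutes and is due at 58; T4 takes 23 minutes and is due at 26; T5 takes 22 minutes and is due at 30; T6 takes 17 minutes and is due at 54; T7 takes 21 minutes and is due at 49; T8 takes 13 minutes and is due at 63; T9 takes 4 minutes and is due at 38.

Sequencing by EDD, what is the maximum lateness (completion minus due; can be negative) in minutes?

EDD (increasing due date): T4 T1 T5 T9 T7 T6 T3 T8 T2.
T4: 0→23, due 26, lateness -3
T1: 23→39, due 29, lateness 10
T5: 39→61, due 30, lateness 31
T9: 61→65, due 38, lateness 27
T7: 65→86, due 49, lateness 37
T6: 86→103, due 54, lateness 49
T3: 103→118, due 58, lateness 60
T8: 118→131, due 63, lateness 68
T2: 131→138, due 79, lateness 59
Maximum = 68.

68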